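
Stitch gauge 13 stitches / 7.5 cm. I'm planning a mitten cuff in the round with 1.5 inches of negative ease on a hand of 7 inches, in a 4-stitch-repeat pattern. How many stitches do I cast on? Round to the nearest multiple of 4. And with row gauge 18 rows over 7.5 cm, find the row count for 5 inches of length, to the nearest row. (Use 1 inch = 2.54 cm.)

Finished = 7 − 1.5 = 5.5 inches.
5.5 inches × 2.54 = 13.97 cm.
13/7.5 = 1.733 sts per cm; 13.97 × 1.733 = 24.21 sts.
Nearest multiple of 4 → 24.
5 inches = 12.70 cm; × 2.4 = 30.48 → 30 rows.

Cast on 24 stitches; work 30 rows.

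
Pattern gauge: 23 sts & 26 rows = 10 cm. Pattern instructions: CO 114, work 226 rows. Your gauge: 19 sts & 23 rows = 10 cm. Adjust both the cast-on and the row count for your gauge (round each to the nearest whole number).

Cast on 94 stitches; work 200 rows.

Stitches: 114 × 19/23 = 94.17 → 94.
Rows: 226 × 23/26 = 199.92 → 200.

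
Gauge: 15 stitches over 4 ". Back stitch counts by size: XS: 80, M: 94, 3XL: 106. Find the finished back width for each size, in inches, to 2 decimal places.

XS 21.33 inches; M 25.07 inches; 3XL 28.27 inches.

15/4 = 3.75 sts per in.
XS: 80 / 3.75 = 21.333 → 21.33 in.
M: 94 / 3.75 = 25.067 → 25.07 in.
3XL: 106 / 3.75 = 28.267 → 28.27 in.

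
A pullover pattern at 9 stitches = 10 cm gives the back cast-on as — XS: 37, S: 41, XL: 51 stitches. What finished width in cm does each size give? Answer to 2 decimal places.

XS 41.11 cm; S 45.56 cm; XL 56.67 cm.

9/10 = 0.9 sts per cm.
XS: 37 / 0.9 = 41.111 → 41.11 cm.
S: 41 / 0.9 = 45.556 → 45.56 cm.
XL: 51 / 0.9 = 56.667 → 56.67 cm.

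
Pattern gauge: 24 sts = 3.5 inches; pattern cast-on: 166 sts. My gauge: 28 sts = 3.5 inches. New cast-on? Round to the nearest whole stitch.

Cast on 194 stitches.

Scale factor = 28 / 24 = 1.167.
166 × 28 / 24 = 193.67 sts.
→ 194 sts.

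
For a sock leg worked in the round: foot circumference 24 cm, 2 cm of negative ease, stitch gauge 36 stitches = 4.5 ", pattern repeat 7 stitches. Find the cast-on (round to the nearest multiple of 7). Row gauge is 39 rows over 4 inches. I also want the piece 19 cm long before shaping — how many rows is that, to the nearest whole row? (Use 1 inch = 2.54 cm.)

Finished = 24 − 2 = 22 cm.
22 cm × 1/2.54 = 8.66 inches.
36/4.5 = 8 sts per in; 8.66 × 8 = 69.29 sts.
Nearest multiple of 7 → 70.
19 cm = 7.48 inches; × 9.75 = 72.93 → 73 rows.

Cast on 70 stitches; work 73 rows.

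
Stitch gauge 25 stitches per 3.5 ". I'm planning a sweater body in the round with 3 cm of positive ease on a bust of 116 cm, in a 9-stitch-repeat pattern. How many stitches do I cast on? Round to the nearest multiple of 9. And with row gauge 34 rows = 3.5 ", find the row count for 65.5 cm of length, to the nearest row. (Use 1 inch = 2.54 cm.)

Cast on 333 stitches; work 251 rows.

Finished = 116 + 3 = 119 cm.
119 cm × 1/2.54 = 46.85 inches.
25/3.5 = 7.143 sts per in; 46.85 × 7.143 = 334.65 sts.
Nearest multiple of 9 → 333.
65.5 cm = 25.79 inches; × 9.714 = 250.51 → 251 rows.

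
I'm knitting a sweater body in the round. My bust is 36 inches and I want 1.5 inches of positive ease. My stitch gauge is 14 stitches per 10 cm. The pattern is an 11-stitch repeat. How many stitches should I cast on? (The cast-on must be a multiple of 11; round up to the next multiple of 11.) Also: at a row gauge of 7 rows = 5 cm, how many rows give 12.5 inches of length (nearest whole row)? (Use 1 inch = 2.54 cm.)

Finished = 36 + 1.5 = 37.5 inches.
37.5 inches × 2.54 = 95.25 cm.
14/10 = 1.4 sts per cm; 95.25 × 1.4 = 133.35 sts.
Next multiple of 11 → 143.
12.5 inches = 31.75 cm; × 1.4 = 44.45 → 44 rows.

Cast on 143 stitches; work 44 rows.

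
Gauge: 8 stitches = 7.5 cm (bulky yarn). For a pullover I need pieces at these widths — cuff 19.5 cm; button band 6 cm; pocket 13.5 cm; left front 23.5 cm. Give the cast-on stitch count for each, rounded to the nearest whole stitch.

Rate = 8/7.5 = 1.067 sts per cm.
cuff: 19.5 × 1.067 = 20.80 → 21.
button band: 6 × 1.067 = 6.40 → 6.
pocket: 13.5 × 1.067 = 14.40 → 14.
left front: 23.5 × 1.067 = 25.07 → 25.

cuff 21; button band 6; pocket 14; left front 25.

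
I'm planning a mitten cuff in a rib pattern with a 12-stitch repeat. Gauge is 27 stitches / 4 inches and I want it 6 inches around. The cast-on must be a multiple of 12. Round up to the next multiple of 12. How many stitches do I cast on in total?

CO 48 sts.

27 / 4 = 6.75 sts per inch.
6 × 6.75 = 40.50 sts.
Next multiple of 12: 48.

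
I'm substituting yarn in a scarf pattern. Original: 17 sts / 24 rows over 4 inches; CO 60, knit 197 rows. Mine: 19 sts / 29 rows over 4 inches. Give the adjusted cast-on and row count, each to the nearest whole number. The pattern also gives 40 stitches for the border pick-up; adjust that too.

Stitches: 60 × 19/17 = 67.06 → 67.
Rows: 197 × 29/24 = 238.04 → 238.
border pick-up: 40 × 19/17 = 44.71 → 45.

Cast on 67 stitches; work 238 rows; border pick-up 45 stitches.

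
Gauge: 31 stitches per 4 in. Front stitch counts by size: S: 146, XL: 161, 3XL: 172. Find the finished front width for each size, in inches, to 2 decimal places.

31/4 = 7.75 sts per in.
S: 146 / 7.75 = 18.839 → 18.84 in.
XL: 161 / 7.75 = 20.774 → 20.77 in.
3XL: 172 / 7.75 = 22.194 → 22.19 in.

S 18.84 inches; XL 20.77 inches; 3XL 22.19 inches.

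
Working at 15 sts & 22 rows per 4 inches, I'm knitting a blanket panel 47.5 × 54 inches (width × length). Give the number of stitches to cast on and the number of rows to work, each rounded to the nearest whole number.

Cast on 178 stitches and work 297 rows.

Stitch gauge = 15/4 = 3.75 sts/in; 47.5 × 3.75 = 178.12 → 178 sts.
Row gauge = 22/4 = 5.5 rows/in; 54 × 5.5 = 297.00 → 297 rows.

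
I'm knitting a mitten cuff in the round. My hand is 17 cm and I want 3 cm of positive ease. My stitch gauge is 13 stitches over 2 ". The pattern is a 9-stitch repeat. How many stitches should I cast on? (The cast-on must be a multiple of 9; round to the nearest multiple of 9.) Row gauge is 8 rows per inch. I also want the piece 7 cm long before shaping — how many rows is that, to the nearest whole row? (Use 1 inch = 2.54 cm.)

Cast on 54 stitches; work 22 rows.

Finished = 17 + 3 = 20 cm.
20 cm × 1/2.54 = 7.87 inches.
13/2 = 6.5 sts per in; 7.87 × 6.5 = 51.18 sts.
Nearest multiple of 9 → 54.
7 cm = 2.76 inches; × 8 = 22.05 → 22 rows.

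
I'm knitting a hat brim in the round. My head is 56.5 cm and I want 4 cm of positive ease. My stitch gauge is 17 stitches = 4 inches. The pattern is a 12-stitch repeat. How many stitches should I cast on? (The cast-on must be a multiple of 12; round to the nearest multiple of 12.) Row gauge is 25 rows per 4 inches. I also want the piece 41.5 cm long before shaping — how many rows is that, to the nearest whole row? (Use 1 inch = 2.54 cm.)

Cast on 96 stitches; work 102 rows.

Finished = 56.5 + 4 = 60.5 cm.
60.5 cm × 1/2.54 = 23.82 inches.
17/4 = 4.25 sts per in; 23.82 × 4.25 = 101.23 sts.
Nearest multiple of 12 → 96.
41.5 cm = 16.34 inches; × 6.25 = 102.12 → 102 rows.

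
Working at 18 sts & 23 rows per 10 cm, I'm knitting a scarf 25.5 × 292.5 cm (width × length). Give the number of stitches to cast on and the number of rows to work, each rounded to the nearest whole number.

Stitch gauge = 18/10 = 1.8 sts/cm; 25.5 × 1.8 = 45.90 → 46 sts.
Row gauge = 23/10 = 2.3 rows/cm; 292.5 × 2.3 = 672.75 → 673 rows.

Cast on 46 stitches and work 673 rows.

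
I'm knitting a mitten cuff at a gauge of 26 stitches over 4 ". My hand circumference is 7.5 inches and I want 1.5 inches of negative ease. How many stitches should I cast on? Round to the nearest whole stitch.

Finished = 7.5 − 1.5 = 6 in.
26 / 4 = 6.5 sts per inch.
6.00 × 6.5 = 39.00 sts.

39 stitches.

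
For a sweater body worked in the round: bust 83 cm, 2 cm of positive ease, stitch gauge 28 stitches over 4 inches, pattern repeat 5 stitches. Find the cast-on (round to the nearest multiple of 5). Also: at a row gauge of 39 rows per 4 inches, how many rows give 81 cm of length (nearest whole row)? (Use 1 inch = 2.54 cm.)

Finished = 83 + 2 = 85 cm.
85 cm × 1/2.54 = 33.46 inches.
28/4 = 7 sts per in; 33.46 × 7 = 234.25 sts.
Nearest multiple of 5 → 235.
81 cm = 31.89 inches; × 9.75 = 310.93 → 311 rows.

Cast on 235 stitches; work 311 rows.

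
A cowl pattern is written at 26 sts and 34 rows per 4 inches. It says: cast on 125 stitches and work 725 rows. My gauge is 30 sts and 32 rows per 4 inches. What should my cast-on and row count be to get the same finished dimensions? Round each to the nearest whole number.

Stitches: 125 × 30/26 = 144.23 → 144.
Rows: 725 × 32/34 = 682.35 → 682.

Cast on 144 stitches; work 682 rows.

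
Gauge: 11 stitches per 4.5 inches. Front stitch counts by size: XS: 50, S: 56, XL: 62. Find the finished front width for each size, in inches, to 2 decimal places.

11/4.5 = 2.444 sts per in.
XS: 50 / 2.444 = 20.455 → 20.45 in.
S: 56 / 2.444 = 22.909 → 22.91 in.
XL: 62 / 2.444 = 25.364 → 25.36 in.

XS 20.45 inches; S 22.91 inches; XL 25.36 inches.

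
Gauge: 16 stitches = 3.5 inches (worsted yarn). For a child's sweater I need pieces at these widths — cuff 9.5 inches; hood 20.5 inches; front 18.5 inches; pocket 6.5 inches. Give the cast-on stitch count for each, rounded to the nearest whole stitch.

Rate = 16/3.5 = 4.571 sts per in.
cuff: 9.5 × 4.571 = 43.43 → 43.
hood: 20.5 × 4.571 = 93.71 → 94.
front: 18.5 × 4.571 = 84.57 → 85.
pocket: 6.5 × 4.571 = 29.71 → 30.

cuff 43; hood 94; front 85; pocket 30.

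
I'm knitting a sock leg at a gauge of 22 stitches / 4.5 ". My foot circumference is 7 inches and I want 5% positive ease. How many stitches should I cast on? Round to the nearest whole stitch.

CO 36 sts.

Finished = 7 × 1.05 = 7.35 in.
22 / 4.5 = 4.889 sts per inch.
7.35 × 4.889 = 35.93 sts.
→ 36 sts.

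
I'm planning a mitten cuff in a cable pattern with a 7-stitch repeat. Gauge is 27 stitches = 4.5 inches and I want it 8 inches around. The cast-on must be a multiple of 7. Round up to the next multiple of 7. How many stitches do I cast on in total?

27 / 4.5 = 6 sts per inch.
8 × 6 = 48.00 sts.
Next multiple of 7: 49.

Cast on 49 stitches.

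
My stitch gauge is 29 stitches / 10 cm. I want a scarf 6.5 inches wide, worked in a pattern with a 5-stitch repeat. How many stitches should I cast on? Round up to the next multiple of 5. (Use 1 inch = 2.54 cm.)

50 stitches.

6.5 in = 6.5 × 2.54 = 16.51 cm.
29 / 10 = 2.9 sts/cm.
16.51 × 2.9 = 47.88 sts.
→ 50.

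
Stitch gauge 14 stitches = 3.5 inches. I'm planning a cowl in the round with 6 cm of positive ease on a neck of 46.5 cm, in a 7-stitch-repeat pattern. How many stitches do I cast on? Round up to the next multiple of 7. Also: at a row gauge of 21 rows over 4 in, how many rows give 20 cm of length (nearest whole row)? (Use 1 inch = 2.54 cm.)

Cast on 84 stitches; work 41 rows.

Finished = 46.5 + 6 = 52.5 cm.
52.5 cm × 1/2.54 = 20.67 inches.
14/3.5 = 4 sts per in; 20.67 × 4 = 82.68 sts.
Next multiple of 7 → 84.
20 cm = 7.87 inches; × 5.25 = 41.34 → 41 rows.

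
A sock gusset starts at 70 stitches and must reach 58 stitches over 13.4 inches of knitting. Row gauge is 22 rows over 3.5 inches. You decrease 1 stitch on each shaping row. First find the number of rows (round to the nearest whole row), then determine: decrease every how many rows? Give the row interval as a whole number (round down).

Rows = 13.4 × 6.286 = 84.2 → 84 rows.
Stitches to remove: 12 → 12 shaping rows (at 1 st each).
84 / 12 = 7.00 → every 7 rows.

Decrease every 7th row.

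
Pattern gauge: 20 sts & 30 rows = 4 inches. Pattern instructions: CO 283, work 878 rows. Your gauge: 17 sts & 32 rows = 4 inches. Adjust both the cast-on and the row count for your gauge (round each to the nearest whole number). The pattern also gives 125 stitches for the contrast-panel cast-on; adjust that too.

Stitches: 283 × 17/20 = 240.55 → 241.
Rows: 878 × 32/30 = 936.53 → 937.
contrast-panel cast-on: 125 × 17/20 = 106.25 → 106.

Cast on 241 stitches; work 937 rows; contrast-panel cast-on 106 stitches.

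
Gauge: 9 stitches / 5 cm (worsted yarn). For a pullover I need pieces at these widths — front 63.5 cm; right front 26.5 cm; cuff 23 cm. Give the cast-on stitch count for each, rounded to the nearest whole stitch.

front 114; right front 48; cuff 41.

Rate = 9/5 = 1.8 sts per cm.
front: 63.5 × 1.8 = 114.30 → 114.
right front: 26.5 × 1.8 = 47.70 → 48.
cuff: 23 × 1.8 = 41.40 → 41.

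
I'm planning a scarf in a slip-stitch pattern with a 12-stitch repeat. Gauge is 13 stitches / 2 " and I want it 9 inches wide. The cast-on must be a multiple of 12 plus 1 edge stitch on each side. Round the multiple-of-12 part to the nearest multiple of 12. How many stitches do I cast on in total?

Cast on 62 stitches.

13 / 2 = 6.5 sts per inch.
9 × 6.5 = 58.50 sts.
Less 2 edge sts → 56.50 for the repeat.
Nearest multiple of 12: 60.
Add back 2 edge sts → 62.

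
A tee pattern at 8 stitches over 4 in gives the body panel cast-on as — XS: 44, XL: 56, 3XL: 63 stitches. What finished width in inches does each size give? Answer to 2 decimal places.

XS 22.00 inches; XL 28.00 inches; 3XL 31.50 inches.

8/4 = 2 sts per in.
XS: 44 / 2 = 22.000 → 22.00 in.
XL: 56 / 2 = 28.000 → 28.00 in.
3XL: 63 / 2 = 31.500 → 31.50 in.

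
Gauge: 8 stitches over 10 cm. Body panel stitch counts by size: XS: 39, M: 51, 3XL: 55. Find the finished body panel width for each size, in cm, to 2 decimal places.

8/10 = 0.8 sts per cm.
XS: 39 / 0.8 = 48.750 → 48.75 cm.
M: 51 / 0.8 = 63.750 → 63.75 cm.
3XL: 55 / 0.8 = 68.750 → 68.75 cm.

XS 48.75 cm; M 63.75 cm; 3XL 68.75 cm.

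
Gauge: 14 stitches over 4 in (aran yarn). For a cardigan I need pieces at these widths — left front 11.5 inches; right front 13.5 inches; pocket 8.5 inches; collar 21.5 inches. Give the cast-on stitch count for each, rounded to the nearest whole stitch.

left front 40; right front 47; pocket 30; collar 75.

Rate = 14/4 = 3.5 sts per in.
left front: 11.5 × 3.5 = 40.25 → 40.
right front: 13.5 × 3.5 = 47.25 → 47.
pocket: 8.5 × 3.5 = 29.75 → 30.
collar: 21.5 × 3.5 = 75.25 → 75.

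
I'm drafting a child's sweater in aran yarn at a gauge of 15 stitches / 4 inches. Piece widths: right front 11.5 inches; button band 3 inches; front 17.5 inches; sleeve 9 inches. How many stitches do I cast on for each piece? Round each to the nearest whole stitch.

right front 43; button band 11; front 66; sleeve 34.

Rate = 15/4 = 3.75 sts per in.
right front: 11.5 × 3.75 = 43.12 → 43.
button band: 3 × 3.75 = 11.25 → 11.
front: 17.5 × 3.75 = 65.62 → 66.
sleeve: 9 × 3.75 = 33.75 → 34.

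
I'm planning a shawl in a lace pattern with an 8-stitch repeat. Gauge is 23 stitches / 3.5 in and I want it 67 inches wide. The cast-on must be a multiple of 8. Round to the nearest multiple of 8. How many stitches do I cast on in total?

Cast on 440 stitches.

23 / 3.5 = 6.571 sts per inch.
67 × 6.571 = 440.29 sts.
Nearest multiple of 8: 440.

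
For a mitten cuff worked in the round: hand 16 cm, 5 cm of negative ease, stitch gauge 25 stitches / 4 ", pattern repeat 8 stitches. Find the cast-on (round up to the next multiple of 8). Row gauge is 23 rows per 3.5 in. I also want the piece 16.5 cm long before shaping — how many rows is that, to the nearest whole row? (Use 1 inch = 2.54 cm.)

Cast on 32 stitches; work 43 rows.

Finished = 16 − 5 = 11 cm.
11 cm × 1/2.54 = 4.33 inches.
25/4 = 6.25 sts per in; 4.33 × 6.25 = 27.07 sts.
Next multiple of 8 → 32.
16.5 cm = 6.50 inches; × 6.571 = 42.69 → 43 rows.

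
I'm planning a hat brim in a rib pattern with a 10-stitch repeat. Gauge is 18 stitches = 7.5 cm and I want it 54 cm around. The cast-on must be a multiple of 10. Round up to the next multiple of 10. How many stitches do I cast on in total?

130 stitches.

18 / 7.5 = 2.4 sts per cm.
54 × 2.4 = 129.60 sts.
Next multiple of 10: 130.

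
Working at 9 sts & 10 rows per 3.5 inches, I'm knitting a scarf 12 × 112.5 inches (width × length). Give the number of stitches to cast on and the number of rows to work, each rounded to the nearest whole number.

Stitch gauge = 9/3.5 = 2.571 sts/in; 12 × 2.571 = 30.86 → 31 sts.
Row gauge = 10/3.5 = 2.857 rows/in; 112.5 × 2.857 = 321.43 → 321 rows.

Cast on 31 stitches and work 321 rows.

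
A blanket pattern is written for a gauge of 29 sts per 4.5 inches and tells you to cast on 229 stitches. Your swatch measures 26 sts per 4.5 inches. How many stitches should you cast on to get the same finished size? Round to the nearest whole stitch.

Scale factor = 26 / 29 = 0.897.
229 × 26 / 29 = 205.31 sts.
→ 205 sts.

205 stitches.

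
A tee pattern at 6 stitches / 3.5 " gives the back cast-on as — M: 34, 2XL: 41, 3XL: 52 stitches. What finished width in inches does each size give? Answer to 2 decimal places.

M 19.83 inches; 2XL 23.92 inches; 3XL 30.33 inches.

6/3.5 = 1.714 sts per in.
M: 34 / 1.714 = 19.833 → 19.83 in.
2XL: 41 / 1.714 = 23.917 → 23.92 in.
3XL: 52 / 1.714 = 30.333 → 30.33 in.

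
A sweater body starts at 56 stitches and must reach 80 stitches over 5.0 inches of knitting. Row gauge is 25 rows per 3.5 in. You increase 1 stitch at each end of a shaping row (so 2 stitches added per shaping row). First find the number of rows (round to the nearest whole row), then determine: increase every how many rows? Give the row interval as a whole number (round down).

Rows = 5.0 × 7.143 = 35.7 → 36 rows.
Stitches to add: 24 → 12 shaping rows (at 2 st each).
36 / 12 = 3.00 → every 3 rows.

Increase every 3rd row.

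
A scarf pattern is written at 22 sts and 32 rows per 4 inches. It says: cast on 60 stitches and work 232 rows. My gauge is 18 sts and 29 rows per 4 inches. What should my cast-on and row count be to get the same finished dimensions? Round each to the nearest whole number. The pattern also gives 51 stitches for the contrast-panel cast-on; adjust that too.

Cast on 49 stitches; work 210 rows; contrast-panel cast-on 42 stitches.

Stitches: 60 × 18/22 = 49.09 → 49.
Rows: 232 × 29/32 = 210.25 → 210.
contrast-panel cast-on: 51 × 18/22 = 41.73 → 42.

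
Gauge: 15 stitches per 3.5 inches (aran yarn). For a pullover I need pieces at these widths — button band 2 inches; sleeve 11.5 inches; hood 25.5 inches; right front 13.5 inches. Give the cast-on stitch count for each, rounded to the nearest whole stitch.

Rate = 15/3.5 = 4.286 sts per in.
button band: 2 × 4.286 = 8.57 → 9.
sleeve: 11.5 × 4.286 = 49.29 → 49.
hood: 25.5 × 4.286 = 109.29 → 109.
right front: 13.5 × 4.286 = 57.86 → 58.

button band 9; sleeve 49; hood 109; right front 58.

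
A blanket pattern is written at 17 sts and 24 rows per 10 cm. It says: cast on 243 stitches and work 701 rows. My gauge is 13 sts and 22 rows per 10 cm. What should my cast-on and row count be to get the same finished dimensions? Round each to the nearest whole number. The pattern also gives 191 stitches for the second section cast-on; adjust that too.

Cast on 186 stitches; work 643 rows; second section cast-on 146 stitches.

Stitches: 243 × 13/17 = 185.82 → 186.
Rows: 701 × 22/24 = 642.58 → 643.
second section cast-on: 191 × 13/17 = 146.06 → 146.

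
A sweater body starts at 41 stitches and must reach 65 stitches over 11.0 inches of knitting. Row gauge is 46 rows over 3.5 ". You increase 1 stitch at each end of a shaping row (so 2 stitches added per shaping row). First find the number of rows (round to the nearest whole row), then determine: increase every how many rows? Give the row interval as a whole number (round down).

Increase every 12th row.

Rows = 11.0 × 13.143 = 144.6 → 145 rows.
Stitches to add: 24 → 12 shaping rows (at 2 st each).
145 / 12 = 12.08 → every 12 rows.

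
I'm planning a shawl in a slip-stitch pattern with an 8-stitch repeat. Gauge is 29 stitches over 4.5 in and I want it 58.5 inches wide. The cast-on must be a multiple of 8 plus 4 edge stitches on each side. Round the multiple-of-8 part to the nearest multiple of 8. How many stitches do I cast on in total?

CO 376 sts.

29 / 4.5 = 6.444 sts per inch.
58.5 × 6.444 = 377.00 sts.
Less 8 edge sts → 369.00 for the repeat.
Nearest multiple of 8: 368.
Add back 8 edge sts → 376.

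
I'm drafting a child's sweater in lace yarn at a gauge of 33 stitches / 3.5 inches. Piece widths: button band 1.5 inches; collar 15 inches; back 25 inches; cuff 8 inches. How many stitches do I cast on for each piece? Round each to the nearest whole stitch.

Rate = 33/3.5 = 9.429 sts per in.
button band: 1.5 × 9.429 = 14.14 → 14.
collar: 15 × 9.429 = 141.43 → 141.
back: 25 × 9.429 = 235.71 → 236.
cuff: 8 × 9.429 = 75.43 → 75.

button band 14; collar 141; back 236; cuff 75.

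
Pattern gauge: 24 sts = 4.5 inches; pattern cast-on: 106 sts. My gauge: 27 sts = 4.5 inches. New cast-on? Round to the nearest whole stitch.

Scale factor = 27 / 24 = 1.125.
106 × 27 / 24 = 119.25 sts.
→ 119 sts.

CO 119 sts.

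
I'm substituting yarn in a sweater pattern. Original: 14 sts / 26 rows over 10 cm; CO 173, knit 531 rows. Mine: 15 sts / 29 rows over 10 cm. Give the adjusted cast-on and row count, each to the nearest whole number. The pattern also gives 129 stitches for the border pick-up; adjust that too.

Stitches: 173 × 15/14 = 185.36 → 185.
Rows: 531 × 29/26 = 592.27 → 592.
border pick-up: 129 × 15/14 = 138.21 → 138.

Cast on 185 stitches; work 592 rows; border pick-up 138 stitches.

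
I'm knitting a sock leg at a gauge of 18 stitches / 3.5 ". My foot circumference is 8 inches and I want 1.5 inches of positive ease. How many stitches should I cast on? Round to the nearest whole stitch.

49 stitches.

Finished = 8 + 1.5 = 9.5 in.
18 / 3.5 = 5.143 sts per inch.
9.50 × 5.143 = 48.86 sts.
→ 49 sts.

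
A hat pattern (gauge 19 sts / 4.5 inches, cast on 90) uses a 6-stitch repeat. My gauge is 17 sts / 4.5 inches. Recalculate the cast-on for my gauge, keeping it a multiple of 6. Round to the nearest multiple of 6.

78 stitches.

90 × 17 / 19 = 80.53.
Nearest multiple of 6: 78.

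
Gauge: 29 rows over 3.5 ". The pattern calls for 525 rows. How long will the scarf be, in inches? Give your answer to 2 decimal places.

29 rows / 3.5 inch = 8.286 rows per inch.
525 / 8.286 = 63.362 inches.

63.36 inches.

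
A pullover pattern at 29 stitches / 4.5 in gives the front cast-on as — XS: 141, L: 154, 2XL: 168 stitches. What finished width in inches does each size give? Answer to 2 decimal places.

XS 21.88 inches; L 23.90 inches; 2XL 26.07 inches.

29/4.5 = 6.444 sts per in.
XS: 141 / 6.444 = 21.879 → 21.88 in.
L: 154 / 6.444 = 23.897 → 23.90 in.
2XL: 168 / 6.444 = 26.069 → 26.07 in.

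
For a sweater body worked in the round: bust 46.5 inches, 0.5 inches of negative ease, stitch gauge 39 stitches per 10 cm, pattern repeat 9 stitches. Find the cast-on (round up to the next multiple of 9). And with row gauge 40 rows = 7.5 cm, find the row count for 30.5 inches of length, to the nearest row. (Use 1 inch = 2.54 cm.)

Finished = 46.5 − 0.5 = 46 inches.
46 inches × 2.54 = 116.84 cm.
39/10 = 3.9 sts per cm; 116.84 × 3.9 = 455.68 sts.
Next multiple of 9 → 459.
30.5 inches = 77.47 cm; × 5.333 = 413.17 → 413 rows.

Cast on 459 stitches; work 413 rows.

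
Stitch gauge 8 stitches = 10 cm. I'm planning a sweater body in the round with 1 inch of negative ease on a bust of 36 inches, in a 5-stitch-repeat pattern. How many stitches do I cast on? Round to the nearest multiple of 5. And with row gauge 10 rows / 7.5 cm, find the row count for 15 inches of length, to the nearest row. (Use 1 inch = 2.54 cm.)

Finished = 36 − 1 = 35 inches.
35 inches × 2.54 = 88.90 cm.
8/10 = 0.8 sts per cm; 88.90 × 0.8 = 71.12 sts.
Nearest multiple of 5 → 70.
15 inches = 38.10 cm; × 1.333 = 50.80 → 51 rows.

Cast on 70 stitches; work 51 rows.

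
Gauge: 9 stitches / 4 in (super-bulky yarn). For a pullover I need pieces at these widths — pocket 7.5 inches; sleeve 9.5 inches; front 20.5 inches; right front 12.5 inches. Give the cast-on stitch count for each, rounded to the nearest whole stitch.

Rate = 9/4 = 2.25 sts per in.
pocket: 7.5 × 2.25 = 16.88 → 17.
sleeve: 9.5 × 2.25 = 21.38 → 21.
front: 20.5 × 2.25 = 46.12 → 46.
right front: 12.5 × 2.25 = 28.12 → 28.

pocket 17; sleeve 21; front 46; right front 28.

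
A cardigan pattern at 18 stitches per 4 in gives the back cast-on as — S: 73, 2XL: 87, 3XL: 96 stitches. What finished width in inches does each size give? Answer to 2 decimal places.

18/4 = 4.5 sts per in.
S: 73 / 4.5 = 16.222 → 16.22 in.
2XL: 87 / 4.5 = 19.333 → 19.33 in.
3XL: 96 / 4.5 = 21.333 → 21.33 in.

S 16.22 inches; 2XL 19.33 inches; 3XL 21.33 inches.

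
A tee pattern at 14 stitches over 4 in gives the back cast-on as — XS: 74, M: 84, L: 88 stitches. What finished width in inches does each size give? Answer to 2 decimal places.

14/4 = 3.5 sts per in.
XS: 74 / 3.5 = 21.143 → 21.14 in.
M: 84 / 3.5 = 24.000 → 24.00 in.
L: 88 / 3.5 = 25.143 → 25.14 in.

XS 21.14 inches; M 24.00 inches; L 25.14 inches.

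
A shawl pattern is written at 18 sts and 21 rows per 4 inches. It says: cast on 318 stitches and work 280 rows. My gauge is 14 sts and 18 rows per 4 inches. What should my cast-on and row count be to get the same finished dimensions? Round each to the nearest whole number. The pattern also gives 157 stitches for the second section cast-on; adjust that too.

Cast on 247 stitches; work 240 rows; second section cast-on 122 stitches.

Stitches: 318 × 14/18 = 247.33 → 247.
Rows: 280 × 18/21 = 240.00 → 240.
second section cast-on: 157 × 14/18 = 122.11 → 122.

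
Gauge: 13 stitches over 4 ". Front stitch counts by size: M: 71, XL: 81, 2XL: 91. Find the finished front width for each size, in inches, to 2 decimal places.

13/4 = 3.25 sts per in.
M: 71 / 3.25 = 21.846 → 21.85 in.
XL: 81 / 3.25 = 24.923 → 24.92 in.
2XL: 91 / 3.25 = 28.000 → 28.00 in.

M 21.85 inches; XL 24.92 inches; 2XL 28.00 inches.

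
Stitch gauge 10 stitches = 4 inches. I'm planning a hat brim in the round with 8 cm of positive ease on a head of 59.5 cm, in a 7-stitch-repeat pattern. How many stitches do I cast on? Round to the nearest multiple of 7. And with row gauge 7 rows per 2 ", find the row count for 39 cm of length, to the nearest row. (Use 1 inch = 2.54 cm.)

Finished = 59.5 + 8 = 67.5 cm.
67.5 cm × 1/2.54 = 26.57 inches.
10/4 = 2.5 sts per in; 26.57 × 2.5 = 66.44 sts.
Nearest multiple of 7 → 63.
39 cm = 15.35 inches; × 3.5 = 53.74 → 54 rows.

Cast on 63 stitches; work 54 rows.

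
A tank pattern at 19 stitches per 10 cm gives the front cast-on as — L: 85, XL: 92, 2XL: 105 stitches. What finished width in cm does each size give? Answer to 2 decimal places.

L 44.74 cm; XL 48.42 cm; 2XL 55.26 cm.

19/10 = 1.9 sts per cm.
L: 85 / 1.9 = 44.737 → 44.74 cm.
XL: 92 / 1.9 = 48.421 → 48.42 cm.
2XL: 105 / 1.9 = 55.263 → 55.26 cm.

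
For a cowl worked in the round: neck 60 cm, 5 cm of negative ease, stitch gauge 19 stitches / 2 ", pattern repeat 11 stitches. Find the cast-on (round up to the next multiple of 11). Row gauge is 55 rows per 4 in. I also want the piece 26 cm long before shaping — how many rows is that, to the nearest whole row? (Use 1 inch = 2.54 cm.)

Finished = 60 − 5 = 55 cm.
55 cm × 1/2.54 = 21.65 inches.
19/2 = 9.5 sts per in; 21.65 × 9.5 = 205.71 sts.
Next multiple of 11 → 209.
26 cm = 10.24 inches; × 13.75 = 140.75 → 141 rows.

Cast on 209 stitches; work 141 rows.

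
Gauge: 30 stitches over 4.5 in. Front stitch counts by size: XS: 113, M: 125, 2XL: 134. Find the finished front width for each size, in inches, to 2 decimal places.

30/4.5 = 6.667 sts per in.
XS: 113 / 6.667 = 16.950 → 16.95 in.
M: 125 / 6.667 = 18.750 → 18.75 in.
2XL: 134 / 6.667 = 20.100 → 20.10 in.

XS 16.95 inches; M 18.75 inches; 2XL 20.10 inches.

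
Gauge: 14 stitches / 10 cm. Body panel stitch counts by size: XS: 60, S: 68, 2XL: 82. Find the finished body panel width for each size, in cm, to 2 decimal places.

XS 42.86 cm; S 48.57 cm; 2XL 58.57 cm.

14/10 = 1.4 sts per cm.
XS: 60 / 1.4 = 42.857 → 42.86 cm.
S: 68 / 1.4 = 48.571 → 48.57 cm.
2XL: 82 / 1.4 = 58.571 → 58.57 cm.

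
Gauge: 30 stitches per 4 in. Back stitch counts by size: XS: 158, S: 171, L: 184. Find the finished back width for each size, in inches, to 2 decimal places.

30/4 = 7.5 sts per in.
XS: 158 / 7.5 = 21.067 → 21.07 in.
S: 171 / 7.5 = 22.800 → 22.80 in.
L: 184 / 7.5 = 24.533 → 24.53 in.

XS 21.07 inches; S 22.80 inches; L 24.53 inches.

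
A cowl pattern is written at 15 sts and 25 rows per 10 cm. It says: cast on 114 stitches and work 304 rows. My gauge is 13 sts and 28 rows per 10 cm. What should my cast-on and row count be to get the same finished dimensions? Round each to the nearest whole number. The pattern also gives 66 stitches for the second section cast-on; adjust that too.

Stitches: 114 × 13/15 = 98.80 → 99.
Rows: 304 × 28/25 = 340.48 → 340.
second section cast-on: 66 × 13/15 = 57.20 → 57.

Cast on 99 stitches; work 340 rows; second section cast-on 57 stitches.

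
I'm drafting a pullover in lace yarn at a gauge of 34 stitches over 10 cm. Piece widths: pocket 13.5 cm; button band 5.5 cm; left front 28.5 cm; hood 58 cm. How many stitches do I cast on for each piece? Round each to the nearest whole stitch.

pocket 46; button band 19; left front 97; hood 197.

Rate = 34/10 = 3.4 sts per cm.
pocket: 13.5 × 3.4 = 45.90 → 46.
button band: 5.5 × 3.4 = 18.70 → 19.
left front: 28.5 × 3.4 = 96.90 → 97.
hood: 58 × 3.4 = 197.20 → 197.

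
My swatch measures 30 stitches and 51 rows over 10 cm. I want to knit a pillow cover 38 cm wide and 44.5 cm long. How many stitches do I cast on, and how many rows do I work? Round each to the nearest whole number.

Cast on 114 stitches and work 227 rows.

Stitch gauge = 30/10 = 3 sts/cm; 38 × 3 = 114.00 → 114 sts.
Row gauge = 51/10 = 5.1 rows/cm; 44.5 × 5.1 = 226.95 → 227 rows.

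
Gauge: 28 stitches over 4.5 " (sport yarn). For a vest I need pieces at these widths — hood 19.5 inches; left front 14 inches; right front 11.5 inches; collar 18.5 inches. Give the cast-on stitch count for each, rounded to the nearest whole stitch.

Rate = 28/4.5 = 6.222 sts per in.
hood: 19.5 × 6.222 = 121.33 → 121.
left front: 14 × 6.222 = 87.11 → 87.
right front: 11.5 × 6.222 = 71.56 → 72.
collar: 18.5 × 6.222 = 115.11 → 115.

hood 121; left front 87; right front 72; collar 115.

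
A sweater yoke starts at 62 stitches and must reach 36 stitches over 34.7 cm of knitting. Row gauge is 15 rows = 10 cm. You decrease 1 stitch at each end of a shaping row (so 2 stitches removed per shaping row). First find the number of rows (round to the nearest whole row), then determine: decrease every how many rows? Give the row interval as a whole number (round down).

Decrease every 4th row.

Rows = 34.7 × 1.5 = 52.1 → 52 rows.
Stitches to remove: 26 → 13 shaping rows (at 2 st each).
52 / 13 = 4.00 → every 4 rows.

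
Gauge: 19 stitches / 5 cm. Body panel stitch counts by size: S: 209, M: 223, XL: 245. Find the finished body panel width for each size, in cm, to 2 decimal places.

S 55.00 cm; M 58.68 cm; XL 64.47 cm.

19/5 = 3.8 sts per cm.
S: 209 / 3.8 = 55.000 → 55.00 cm.
M: 223 / 3.8 = 58.684 → 58.68 cm.
XL: 245 / 3.8 = 64.474 → 64.47 cm.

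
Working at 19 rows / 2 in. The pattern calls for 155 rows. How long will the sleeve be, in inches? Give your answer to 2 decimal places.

19 rows / 2 inch = 9.5 rows per inch.
155 / 9.5 = 16.316 inches.

16.32 inches.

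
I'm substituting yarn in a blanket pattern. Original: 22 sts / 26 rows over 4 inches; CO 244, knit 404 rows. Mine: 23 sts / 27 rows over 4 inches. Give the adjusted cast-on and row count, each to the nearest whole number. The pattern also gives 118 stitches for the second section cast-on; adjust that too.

Stitches: 244 × 23/22 = 255.09 → 255.
Rows: 404 × 27/26 = 419.54 → 420.
second section cast-on: 118 × 23/22 = 123.36 → 123.

Cast on 255 stitches; work 420 rows; second section cast-on 123 stitches.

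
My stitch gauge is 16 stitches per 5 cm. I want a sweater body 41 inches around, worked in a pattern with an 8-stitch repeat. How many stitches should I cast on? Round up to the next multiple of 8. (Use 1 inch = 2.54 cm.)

336 stitches.

41 in = 41 × 2.54 = 104.14 cm.
16 / 5 = 3.2 sts/cm.
104.14 × 3.2 = 333.25 sts.
→ 336.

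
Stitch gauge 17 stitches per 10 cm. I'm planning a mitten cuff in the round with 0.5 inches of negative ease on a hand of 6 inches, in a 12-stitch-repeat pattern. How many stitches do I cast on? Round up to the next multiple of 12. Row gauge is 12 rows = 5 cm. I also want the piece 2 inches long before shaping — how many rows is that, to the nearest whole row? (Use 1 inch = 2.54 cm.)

Cast on 24 stitches; work 12 rows.

Finished = 6 − 0.5 = 5.5 inches.
5.5 inches × 2.54 = 13.97 cm.
17/10 = 1.7 sts per cm; 13.97 × 1.7 = 23.75 sts.
Next multiple of 12 → 24.
2 inches = 5.08 cm; × 2.4 = 12.19 → 12 rows.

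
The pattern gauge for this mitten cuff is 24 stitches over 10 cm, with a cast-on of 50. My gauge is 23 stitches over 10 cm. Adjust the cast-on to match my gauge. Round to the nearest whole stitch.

Scale factor = 23 / 24 = 0.958.
50 × 23 / 24 = 47.92 sts.
→ 48 sts.

CO 48 sts.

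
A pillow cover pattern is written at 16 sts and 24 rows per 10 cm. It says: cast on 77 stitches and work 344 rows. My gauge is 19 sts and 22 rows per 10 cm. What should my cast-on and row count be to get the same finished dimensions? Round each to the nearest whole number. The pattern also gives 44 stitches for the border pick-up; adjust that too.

Stitches: 77 × 19/16 = 91.44 → 91.
Rows: 344 × 22/24 = 315.33 → 315.
border pick-up: 44 × 19/16 = 52.25 → 52.

Cast on 91 stitches; work 315 rows; border pick-up 52 stitches.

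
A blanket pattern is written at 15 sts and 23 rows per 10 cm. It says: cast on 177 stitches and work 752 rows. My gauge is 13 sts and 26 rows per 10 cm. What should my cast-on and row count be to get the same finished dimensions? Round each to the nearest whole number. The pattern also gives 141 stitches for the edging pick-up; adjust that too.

Cast on 153 stitches; work 850 rows; edging pick-up 122 stitches.

Stitches: 177 × 13/15 = 153.40 → 153.
Rows: 752 × 26/23 = 850.09 → 850.
edging pick-up: 141 × 13/15 = 122.20 → 122.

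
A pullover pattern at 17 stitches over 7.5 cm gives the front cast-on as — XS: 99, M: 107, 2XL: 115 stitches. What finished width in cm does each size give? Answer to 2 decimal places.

17/7.5 = 2.267 sts per cm.
XS: 99 / 2.267 = 43.676 → 43.68 cm.
M: 107 / 2.267 = 47.206 → 47.21 cm.
2XL: 115 / 2.267 = 50.735 → 50.74 cm.

XS 43.68 cm; M 47.21 cm; 2XL 50.74 cm.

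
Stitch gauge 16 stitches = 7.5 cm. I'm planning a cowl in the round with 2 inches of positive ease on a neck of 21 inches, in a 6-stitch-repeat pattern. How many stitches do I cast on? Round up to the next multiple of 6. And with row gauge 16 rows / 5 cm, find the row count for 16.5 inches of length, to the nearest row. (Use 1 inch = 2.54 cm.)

Finished = 21 + 2 = 23 inches.
23 inches × 2.54 = 58.42 cm.
16/7.5 = 2.133 sts per cm; 58.42 × 2.133 = 124.63 sts.
Next multiple of 6 → 126.
16.5 inches = 41.91 cm; × 3.2 = 134.11 → 134 rows.

Cast on 126 stitches; work 134 rows.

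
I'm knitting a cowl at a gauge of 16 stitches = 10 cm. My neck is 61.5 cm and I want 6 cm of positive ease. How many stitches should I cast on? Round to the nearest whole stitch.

108 stitches.

Finished = 61.5 + 6 = 67.5 cm.
16 / 10 = 1.6 sts per cm.
67.50 × 1.6 = 108.00 sts.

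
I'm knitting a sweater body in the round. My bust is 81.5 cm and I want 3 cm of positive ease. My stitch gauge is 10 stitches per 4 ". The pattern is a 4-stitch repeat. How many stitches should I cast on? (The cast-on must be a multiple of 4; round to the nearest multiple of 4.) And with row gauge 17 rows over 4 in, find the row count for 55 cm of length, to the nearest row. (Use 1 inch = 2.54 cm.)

Cast on 84 stitches; work 92 rows.

Finished = 81.5 + 3 = 84.5 cm.
84.5 cm × 1/2.54 = 33.27 inches.
10/4 = 2.5 sts per in; 33.27 × 2.5 = 83.17 sts.
Nearest multiple of 4 → 84.
55 cm = 21.65 inches; × 4.25 = 92.03 → 92 rows.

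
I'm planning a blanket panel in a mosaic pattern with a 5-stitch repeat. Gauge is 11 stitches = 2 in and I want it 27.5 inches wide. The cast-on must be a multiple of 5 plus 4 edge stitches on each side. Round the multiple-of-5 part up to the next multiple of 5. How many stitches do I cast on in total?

11 / 2 = 5.5 sts per inch.
27.5 × 5.5 = 151.25 sts.
Less 8 edge sts → 143.25 for the repeat.
Next multiple of 5: 145.
Add back 8 edge sts → 153.

153 stitches.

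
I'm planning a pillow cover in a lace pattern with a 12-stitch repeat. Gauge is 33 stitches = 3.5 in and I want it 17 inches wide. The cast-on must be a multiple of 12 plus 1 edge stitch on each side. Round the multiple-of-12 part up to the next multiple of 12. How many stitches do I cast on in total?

33 / 3.5 = 9.429 sts per inch.
17 × 9.429 = 160.29 sts.
Less 2 edge sts → 158.29 for the repeat.
Next multiple of 12: 168.
Add back 2 edge sts → 170.

Cast on 170 stitches.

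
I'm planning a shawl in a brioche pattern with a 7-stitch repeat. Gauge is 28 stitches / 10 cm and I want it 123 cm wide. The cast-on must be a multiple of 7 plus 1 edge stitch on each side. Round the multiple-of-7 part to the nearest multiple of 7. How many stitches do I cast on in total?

345 stitches.

28 / 10 = 2.8 sts per cm.
123 × 2.8 = 344.40 sts.
Less 2 edge sts → 342.40 for the repeat.
Nearest multiple of 7: 343.
Add back 2 edge sts → 345.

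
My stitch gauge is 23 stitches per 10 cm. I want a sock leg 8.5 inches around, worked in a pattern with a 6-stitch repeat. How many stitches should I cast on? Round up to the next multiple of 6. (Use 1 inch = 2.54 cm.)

CO 54 sts.

8.5 in = 8.5 × 2.54 = 21.59 cm.
23 / 10 = 2.3 sts/cm.
21.59 × 2.3 = 49.66 sts.
→ 54.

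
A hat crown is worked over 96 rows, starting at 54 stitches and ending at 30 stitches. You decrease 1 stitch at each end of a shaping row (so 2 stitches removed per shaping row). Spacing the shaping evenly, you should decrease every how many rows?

Decrease every 8th row.

Stitches to remove: |30 − 54| = 24.
Shaping rows needed: 24 / 2 = 12.
96 rows / 12 = every 8 rows.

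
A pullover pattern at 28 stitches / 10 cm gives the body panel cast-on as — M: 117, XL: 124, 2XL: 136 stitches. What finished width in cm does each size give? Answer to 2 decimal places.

28/10 = 2.8 sts per cm.
M: 117 / 2.8 = 41.786 → 41.79 cm.
XL: 124 / 2.8 = 44.286 → 44.29 cm.
2XL: 136 / 2.8 = 48.571 → 48.57 cm.

M 41.79 cm; XL 44.29 cm; 2XL 48.57 cm.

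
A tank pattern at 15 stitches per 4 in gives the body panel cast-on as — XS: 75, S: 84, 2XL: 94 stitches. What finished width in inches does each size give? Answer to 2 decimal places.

XS 20.00 inches; S 22.40 inches; 2XL 25.07 inches.

15/4 = 3.75 sts per in.
XS: 75 / 3.75 = 20.000 → 20.00 in.
S: 84 / 3.75 = 22.400 → 22.40 in.
2XL: 94 / 3.75 = 25.067 → 25.07 in.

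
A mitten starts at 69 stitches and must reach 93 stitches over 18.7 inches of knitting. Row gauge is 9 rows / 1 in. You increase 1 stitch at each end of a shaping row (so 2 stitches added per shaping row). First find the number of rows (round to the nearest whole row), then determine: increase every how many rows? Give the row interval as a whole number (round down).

Rows = 18.7 × 9 = 168.3 → 168 rows.
Stitches to add: 24 → 12 shaping rows (at 2 st each).
168 / 12 = 14.00 → every 14 rows.

Increase every 14th row.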